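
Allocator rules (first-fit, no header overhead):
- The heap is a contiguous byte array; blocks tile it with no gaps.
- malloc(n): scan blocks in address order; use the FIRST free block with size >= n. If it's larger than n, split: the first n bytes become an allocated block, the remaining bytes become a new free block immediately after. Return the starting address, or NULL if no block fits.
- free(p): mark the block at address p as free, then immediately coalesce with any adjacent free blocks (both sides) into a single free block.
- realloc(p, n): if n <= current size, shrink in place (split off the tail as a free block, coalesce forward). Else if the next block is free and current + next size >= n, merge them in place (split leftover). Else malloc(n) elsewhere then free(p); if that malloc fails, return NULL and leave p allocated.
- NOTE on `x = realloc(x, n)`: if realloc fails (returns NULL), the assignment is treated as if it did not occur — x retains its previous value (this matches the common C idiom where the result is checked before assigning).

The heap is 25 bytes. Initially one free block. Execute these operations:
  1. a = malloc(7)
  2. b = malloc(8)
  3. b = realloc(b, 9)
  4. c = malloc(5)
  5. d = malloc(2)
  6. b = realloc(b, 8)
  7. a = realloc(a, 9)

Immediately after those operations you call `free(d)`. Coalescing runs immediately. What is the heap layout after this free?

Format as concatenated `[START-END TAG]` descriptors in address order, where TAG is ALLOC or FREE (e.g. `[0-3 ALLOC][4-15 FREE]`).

Op 1: a = malloc(7) -> a = 0; heap: [0-6 ALLOC][7-24 FREE]
Op 2: b = malloc(8) -> b = 7; heap: [0-6 ALLOC][7-14 ALLOC][15-24 FREE]
Op 3: b = realloc(b, 9) -> b = 7; heap: [0-6 ALLOC][7-15 ALLOC][16-24 FREE]
Op 4: c = malloc(5) -> c = 16; heap: [0-6 ALLOC][7-15 ALLOC][16-20 ALLOC][21-24 FREE]
Op 5: d = malloc(2) -> d = 21; heap: [0-6 ALLOC][7-15 ALLOC][16-20 ALLOC][21-22 ALLOC][23-24 FREE]
Op 6: b = realloc(b, 8) -> b = 7; heap: [0-6 ALLOC][7-14 ALLOC][15-15 FREE][16-20 ALLOC][21-22 ALLOC][23-24 FREE]
Op 7: a = realloc(a, 9) -> NULL (a unchanged); heap: [0-6 ALLOC][7-14 ALLOC][15-15 FREE][16-20 ALLOC][21-22 ALLOC][23-24 FREE]
free(d): d = 21 -> block [21-22 ALLOC]; mark free, coalesce with adjacent free neighbors -> [0-6 ALLOC][7-14 ALLOC][15-15 FREE][16-20 ALLOC][21-24 FREE]

Answer: [0-6 ALLOC][7-14 ALLOC][15-15 FREE][16-20 ALLOC][21-24 FREE]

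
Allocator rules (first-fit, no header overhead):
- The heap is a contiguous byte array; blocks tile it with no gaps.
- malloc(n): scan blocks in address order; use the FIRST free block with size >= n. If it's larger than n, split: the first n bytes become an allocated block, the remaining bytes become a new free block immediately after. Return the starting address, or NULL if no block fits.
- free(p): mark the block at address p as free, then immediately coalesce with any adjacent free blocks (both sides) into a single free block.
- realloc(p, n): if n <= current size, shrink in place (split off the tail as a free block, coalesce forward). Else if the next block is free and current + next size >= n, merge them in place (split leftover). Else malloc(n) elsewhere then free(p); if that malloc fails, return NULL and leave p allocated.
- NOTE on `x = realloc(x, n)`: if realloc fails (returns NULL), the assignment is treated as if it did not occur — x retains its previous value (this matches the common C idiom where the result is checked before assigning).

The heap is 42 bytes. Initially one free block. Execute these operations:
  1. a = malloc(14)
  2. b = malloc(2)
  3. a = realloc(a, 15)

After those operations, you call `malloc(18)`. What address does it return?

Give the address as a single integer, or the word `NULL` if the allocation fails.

Op 1: a = malloc(14) -> a = 0; heap: [0-13 ALLOC][14-41 FREE]
Op 2: b = malloc(2) -> b = 14; heap: [0-13 ALLOC][14-15 ALLOC][16-41 FREE]
Op 3: a = realloc(a, 15) -> a = 16; heap: [0-13 FREE][14-15 ALLOC][16-30 ALLOC][31-41 FREE]
malloc(18): first-fit scan over [0-13 FREE][14-15 ALLOC][16-30 ALLOC][31-41 FREE] -> NULL

Answer: NULL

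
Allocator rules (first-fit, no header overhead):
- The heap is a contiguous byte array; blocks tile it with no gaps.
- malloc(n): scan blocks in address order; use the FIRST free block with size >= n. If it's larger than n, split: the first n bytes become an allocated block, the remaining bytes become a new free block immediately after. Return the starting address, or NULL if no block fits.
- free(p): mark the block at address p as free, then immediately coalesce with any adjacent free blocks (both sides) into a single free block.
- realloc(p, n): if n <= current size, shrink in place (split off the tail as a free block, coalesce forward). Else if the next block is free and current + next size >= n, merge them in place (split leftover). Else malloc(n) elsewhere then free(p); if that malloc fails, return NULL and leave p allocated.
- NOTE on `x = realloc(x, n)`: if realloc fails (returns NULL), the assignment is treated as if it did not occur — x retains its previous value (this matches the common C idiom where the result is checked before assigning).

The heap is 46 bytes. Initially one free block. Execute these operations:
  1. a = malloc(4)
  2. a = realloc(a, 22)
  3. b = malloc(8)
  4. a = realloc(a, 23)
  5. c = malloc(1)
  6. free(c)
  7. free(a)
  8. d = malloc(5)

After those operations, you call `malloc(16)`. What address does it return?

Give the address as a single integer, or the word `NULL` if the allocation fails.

Answer: 5

Derivation:
Op 1: a = malloc(4) -> a = 0; heap: [0-3 ALLOC][4-45 FREE]
Op 2: a = realloc(a, 22) -> a = 0; heap: [0-21 ALLOC][22-45 FREE]
Op 3: b = malloc(8) -> b = 22; heap: [0-21 ALLOC][22-29 ALLOC][30-45 FREE]
Op 4: a = realloc(a, 23) -> NULL (a unchanged); heap: [0-21 ALLOC][22-29 ALLOC][30-45 FREE]
Op 5: c = malloc(1) -> c = 30; heap: [0-21 ALLOC][22-29 ALLOC][30-30 ALLOC][31-45 FREE]
Op 6: free(c) -> (freed c); heap: [0-21 ALLOC][22-29 ALLOC][30-45 FREE]
Op 7: free(a) -> (freed a); heap: [0-21 FREE][22-29 ALLOC][30-45 FREE]
Op 8: d = malloc(5) -> d = 0; heap: [0-4 ALLOC][5-21 FREE][22-29 ALLOC][30-45 FREE]
malloc(16): first-fit scan over [0-4 ALLOC][5-21 FREE][22-29 ALLOC][30-45 FREE] -> 5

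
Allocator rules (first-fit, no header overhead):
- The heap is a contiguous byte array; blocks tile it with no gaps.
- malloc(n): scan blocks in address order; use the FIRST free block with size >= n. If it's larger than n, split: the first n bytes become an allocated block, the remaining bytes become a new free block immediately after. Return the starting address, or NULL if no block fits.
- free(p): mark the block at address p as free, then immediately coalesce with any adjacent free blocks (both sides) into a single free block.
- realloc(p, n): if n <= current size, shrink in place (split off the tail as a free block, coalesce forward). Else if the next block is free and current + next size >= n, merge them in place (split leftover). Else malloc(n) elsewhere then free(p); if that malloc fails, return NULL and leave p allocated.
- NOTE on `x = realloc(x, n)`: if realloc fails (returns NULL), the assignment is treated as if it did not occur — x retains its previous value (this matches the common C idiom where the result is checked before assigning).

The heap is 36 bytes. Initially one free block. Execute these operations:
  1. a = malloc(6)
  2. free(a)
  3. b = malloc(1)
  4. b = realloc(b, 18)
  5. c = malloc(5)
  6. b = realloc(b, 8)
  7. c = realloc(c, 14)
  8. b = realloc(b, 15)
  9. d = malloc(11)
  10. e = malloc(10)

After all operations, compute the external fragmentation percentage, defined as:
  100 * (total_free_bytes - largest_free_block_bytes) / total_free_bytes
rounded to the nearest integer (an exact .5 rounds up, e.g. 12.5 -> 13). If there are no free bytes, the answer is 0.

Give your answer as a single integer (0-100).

Answer: 43

Derivation:
Op 1: a = malloc(6) -> a = 0; heap: [0-5 ALLOC][6-35 FREE]
Op 2: free(a) -> (freed a); heap: [0-35 FREE]
Op 3: b = malloc(1) -> b = 0; heap: [0-0 ALLOC][1-35 FREE]
Op 4: b = realloc(b, 18) -> b = 0; heap: [0-17 ALLOC][18-35 FREE]
Op 5: c = malloc(5) -> c = 18; heap: [0-17 ALLOC][18-22 ALLOC][23-35 FREE]
Op 6: b = realloc(b, 8) -> b = 0; heap: [0-7 ALLOC][8-17 FREE][18-22 ALLOC][23-35 FREE]
Op 7: c = realloc(c, 14) -> c = 18; heap: [0-7 ALLOC][8-17 FREE][18-31 ALLOC][32-35 FREE]
Op 8: b = realloc(b, 15) -> b = 0; heap: [0-14 ALLOC][15-17 FREE][18-31 ALLOC][32-35 FREE]
Op 9: d = malloc(11) -> d = NULL; heap: [0-14 ALLOC][15-17 FREE][18-31 ALLOC][32-35 FREE]
Op 10: e = malloc(10) -> e = NULL; heap: [0-14 ALLOC][15-17 FREE][18-31 ALLOC][32-35 FREE]
Free blocks: [3 4] total_free=7 largest=4 -> 100*(7-4)/7 = 300/7 ≈ 42.857 -> rounds to 43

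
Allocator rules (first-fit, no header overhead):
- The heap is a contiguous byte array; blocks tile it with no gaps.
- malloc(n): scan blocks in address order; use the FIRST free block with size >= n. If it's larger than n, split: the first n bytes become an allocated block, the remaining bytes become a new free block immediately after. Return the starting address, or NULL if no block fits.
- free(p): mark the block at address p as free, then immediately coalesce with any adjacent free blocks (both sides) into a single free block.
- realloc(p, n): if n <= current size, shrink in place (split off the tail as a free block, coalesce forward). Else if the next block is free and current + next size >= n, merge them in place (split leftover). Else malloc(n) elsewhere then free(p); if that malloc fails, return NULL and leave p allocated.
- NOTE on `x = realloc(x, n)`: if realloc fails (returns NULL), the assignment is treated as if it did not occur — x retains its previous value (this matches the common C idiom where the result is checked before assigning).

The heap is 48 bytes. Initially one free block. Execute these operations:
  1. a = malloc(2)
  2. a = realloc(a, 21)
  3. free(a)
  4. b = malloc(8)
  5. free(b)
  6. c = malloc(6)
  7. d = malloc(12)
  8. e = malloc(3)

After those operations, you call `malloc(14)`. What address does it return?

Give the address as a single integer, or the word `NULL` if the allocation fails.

Answer: 21

Derivation:
Op 1: a = malloc(2) -> a = 0; heap: [0-1 ALLOC][2-47 FREE]
Op 2: a = realloc(a, 21) -> a = 0; heap: [0-20 ALLOC][21-47 FREE]
Op 3: free(a) -> (freed a); heap: [0-47 FREE]
Op 4: b = malloc(8) -> b = 0; heap: [0-7 ALLOC][8-47 FREE]
Op 5: free(b) -> (freed b); heap: [0-47 FREE]
Op 6: c = malloc(6) -> c = 0; heap: [0-5 ALLOC][6-47 FREE]
Op 7: d = malloc(12) -> d = 6; heap: [0-5 ALLOC][6-17 ALLOC][18-47 FREE]
Op 8: e = malloc(3) -> e = 18; heap: [0-5 ALLOC][6-17 ALLOC][18-20 ALLOC][21-47 FREE]
malloc(14): first-fit scan over [0-5 ALLOC][6-17 ALLOC][18-20 ALLOC][21-47 FREE] -> 21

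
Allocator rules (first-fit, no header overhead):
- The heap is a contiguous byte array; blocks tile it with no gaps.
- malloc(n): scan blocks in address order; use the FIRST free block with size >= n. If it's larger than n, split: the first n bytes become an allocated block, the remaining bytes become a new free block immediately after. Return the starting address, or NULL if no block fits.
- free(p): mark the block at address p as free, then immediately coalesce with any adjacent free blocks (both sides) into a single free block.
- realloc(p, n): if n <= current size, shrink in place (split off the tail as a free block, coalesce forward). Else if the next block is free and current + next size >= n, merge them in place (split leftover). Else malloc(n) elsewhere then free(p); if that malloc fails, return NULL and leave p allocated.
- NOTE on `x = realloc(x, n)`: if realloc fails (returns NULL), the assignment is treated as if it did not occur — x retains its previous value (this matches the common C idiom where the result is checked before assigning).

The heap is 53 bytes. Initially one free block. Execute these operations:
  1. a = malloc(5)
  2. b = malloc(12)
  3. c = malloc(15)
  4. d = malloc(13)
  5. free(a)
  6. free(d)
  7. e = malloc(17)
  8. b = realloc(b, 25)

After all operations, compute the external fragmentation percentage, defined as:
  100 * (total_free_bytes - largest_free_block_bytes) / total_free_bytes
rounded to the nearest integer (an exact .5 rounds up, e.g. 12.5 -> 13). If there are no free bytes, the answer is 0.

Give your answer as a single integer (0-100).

Answer: 44

Derivation:
Op 1: a = malloc(5) -> a = 0; heap: [0-4 ALLOC][5-52 FREE]
Op 2: b = malloc(12) -> b = 5; heap: [0-4 ALLOC][5-16 ALLOC][17-52 FREE]
Op 3: c = malloc(15) -> c = 17; heap: [0-4 ALLOC][5-16 ALLOC][17-31 ALLOC][32-52 FREE]
Op 4: d = malloc(13) -> d = 32; heap: [0-4 ALLOC][5-16 ALLOC][17-31 ALLOC][32-44 ALLOC][45-52 FREE]
Op 5: free(a) -> (freed a); heap: [0-4 FREE][5-16 ALLOC][17-31 ALLOC][32-44 ALLOC][45-52 FREE]
Op 6: free(d) -> (freed d); heap: [0-4 FREE][5-16 ALLOC][17-31 ALLOC][32-52 FREE]
Op 7: e = malloc(17) -> e = 32; heap: [0-4 FREE][5-16 ALLOC][17-31 ALLOC][32-48 ALLOC][49-52 FREE]
Op 8: b = realloc(b, 25) -> NULL (b unchanged); heap: [0-4 FREE][5-16 ALLOC][17-31 ALLOC][32-48 ALLOC][49-52 FREE]
Free blocks: [5 4] total_free=9 largest=5 -> 100*(9-5)/9 = 400/9 ≈ 44.444 -> rounds to 44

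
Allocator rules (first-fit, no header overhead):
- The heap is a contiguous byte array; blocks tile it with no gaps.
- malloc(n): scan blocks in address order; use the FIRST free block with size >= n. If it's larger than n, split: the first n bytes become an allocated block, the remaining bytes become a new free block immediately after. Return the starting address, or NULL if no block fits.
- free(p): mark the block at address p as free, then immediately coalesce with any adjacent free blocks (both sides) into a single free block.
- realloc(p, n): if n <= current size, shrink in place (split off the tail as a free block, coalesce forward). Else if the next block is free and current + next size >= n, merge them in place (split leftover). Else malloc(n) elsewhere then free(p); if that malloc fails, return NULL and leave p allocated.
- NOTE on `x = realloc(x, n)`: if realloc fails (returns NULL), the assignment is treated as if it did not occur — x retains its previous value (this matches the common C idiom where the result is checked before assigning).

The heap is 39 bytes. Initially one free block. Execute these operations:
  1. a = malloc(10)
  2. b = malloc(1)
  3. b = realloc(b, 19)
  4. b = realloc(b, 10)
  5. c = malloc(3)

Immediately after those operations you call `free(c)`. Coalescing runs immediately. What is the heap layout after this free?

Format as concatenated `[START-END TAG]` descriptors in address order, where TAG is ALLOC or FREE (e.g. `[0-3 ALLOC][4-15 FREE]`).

Answer: [0-9 ALLOC][10-19 ALLOC][20-38 FREE]

Derivation:
Op 1: a = malloc(10) -> a = 0; heap: [0-9 ALLOC][10-38 FREE]
Op 2: b = malloc(1) -> b = 10; heap: [0-9 ALLOC][10-10 ALLOC][11-38 FREE]
Op 3: b = realloc(b, 19) -> b = 10; heap: [0-9 ALLOC][10-28 ALLOC][29-38 FREE]
Op 4: b = realloc(b, 10) -> b = 10; heap: [0-9 ALLOC][10-19 ALLOC][20-38 FREE]
Op 5: c = malloc(3) -> c = 20; heap: [0-9 ALLOC][10-19 ALLOC][20-22 ALLOC][23-38 FREE]
free(c): c = 20 -> block [20-22 ALLOC]; mark free, coalesce with adjacent free neighbors -> [0-9 ALLOC][10-19 ALLOC][20-38 FREE]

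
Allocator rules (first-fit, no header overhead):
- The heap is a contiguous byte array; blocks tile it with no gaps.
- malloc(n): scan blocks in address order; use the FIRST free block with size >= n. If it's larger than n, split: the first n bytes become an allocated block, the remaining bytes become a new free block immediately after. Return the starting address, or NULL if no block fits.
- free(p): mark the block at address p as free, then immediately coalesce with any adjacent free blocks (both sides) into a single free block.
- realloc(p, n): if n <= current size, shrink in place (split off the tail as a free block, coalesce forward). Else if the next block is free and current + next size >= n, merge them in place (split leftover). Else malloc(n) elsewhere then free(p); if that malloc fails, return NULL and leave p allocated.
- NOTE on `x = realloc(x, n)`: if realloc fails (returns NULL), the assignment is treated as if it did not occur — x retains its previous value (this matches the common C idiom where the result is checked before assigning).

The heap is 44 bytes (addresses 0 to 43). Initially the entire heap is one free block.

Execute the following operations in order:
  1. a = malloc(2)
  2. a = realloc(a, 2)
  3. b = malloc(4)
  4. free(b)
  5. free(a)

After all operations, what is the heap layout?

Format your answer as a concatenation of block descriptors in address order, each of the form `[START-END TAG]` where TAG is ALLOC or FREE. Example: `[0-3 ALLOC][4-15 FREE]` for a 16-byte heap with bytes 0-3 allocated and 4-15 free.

Op 1: a = malloc(2) -> a = 0; heap: [0-1 ALLOC][2-43 FREE]
Op 2: a = realloc(a, 2) -> a = 0; heap: [0-1 ALLOC][2-43 FREE]
Op 3: b = malloc(4) -> b = 2; heap: [0-1 ALLOC][2-5 ALLOC][6-43 FREE]
Op 4: free(b) -> (freed b); heap: [0-1 ALLOC][2-43 FREE]
Op 5: free(a) -> (freed a); heap: [0-43 FREE]

Answer: [0-43 FREE]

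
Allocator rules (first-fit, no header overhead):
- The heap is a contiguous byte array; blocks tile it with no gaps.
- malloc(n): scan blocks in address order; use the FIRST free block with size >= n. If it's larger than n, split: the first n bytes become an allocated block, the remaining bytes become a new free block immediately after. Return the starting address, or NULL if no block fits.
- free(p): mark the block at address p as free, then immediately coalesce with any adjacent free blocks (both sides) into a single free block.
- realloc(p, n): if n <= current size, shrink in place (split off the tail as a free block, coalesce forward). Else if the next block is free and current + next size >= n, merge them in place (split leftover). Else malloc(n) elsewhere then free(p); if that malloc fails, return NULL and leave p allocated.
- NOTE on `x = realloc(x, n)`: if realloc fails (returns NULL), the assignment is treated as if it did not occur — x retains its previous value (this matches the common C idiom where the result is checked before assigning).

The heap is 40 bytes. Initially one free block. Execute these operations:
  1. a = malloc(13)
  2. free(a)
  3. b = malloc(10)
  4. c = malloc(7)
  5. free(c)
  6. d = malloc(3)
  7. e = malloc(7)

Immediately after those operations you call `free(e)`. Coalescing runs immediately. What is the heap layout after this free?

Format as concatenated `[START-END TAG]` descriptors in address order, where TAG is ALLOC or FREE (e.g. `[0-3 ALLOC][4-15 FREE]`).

Answer: [0-9 ALLOC][10-12 ALLOC][13-39 FREE]

Derivation:
Op 1: a = malloc(13) -> a = 0; heap: [0-12 ALLOC][13-39 FREE]
Op 2: free(a) -> (freed a); heap: [0-39 FREE]
Op 3: b = malloc(10) -> b = 0; heap: [0-9 ALLOC][10-39 FREE]
Op 4: c = malloc(7) -> c = 10; heap: [0-9 ALLOC][10-16 ALLOC][17-39 FREE]
Op 5: free(c) -> (freed c); heap: [0-9 ALLOC][10-39 FREE]
Op 6: d = malloc(3) -> d = 10; heap: [0-9 ALLOC][10-12 ALLOC][13-39 FREE]
Op 7: e = malloc(7) -> e = 13; heap: [0-9 ALLOC][10-12 ALLOC][13-19 ALLOC][20-39 FREE]
free(e): e = 13 -> block [13-19 ALLOC]; mark free, coalesce with adjacent free neighbors -> [0-9 ALLOC][10-12 ALLOC][13-39 FREE]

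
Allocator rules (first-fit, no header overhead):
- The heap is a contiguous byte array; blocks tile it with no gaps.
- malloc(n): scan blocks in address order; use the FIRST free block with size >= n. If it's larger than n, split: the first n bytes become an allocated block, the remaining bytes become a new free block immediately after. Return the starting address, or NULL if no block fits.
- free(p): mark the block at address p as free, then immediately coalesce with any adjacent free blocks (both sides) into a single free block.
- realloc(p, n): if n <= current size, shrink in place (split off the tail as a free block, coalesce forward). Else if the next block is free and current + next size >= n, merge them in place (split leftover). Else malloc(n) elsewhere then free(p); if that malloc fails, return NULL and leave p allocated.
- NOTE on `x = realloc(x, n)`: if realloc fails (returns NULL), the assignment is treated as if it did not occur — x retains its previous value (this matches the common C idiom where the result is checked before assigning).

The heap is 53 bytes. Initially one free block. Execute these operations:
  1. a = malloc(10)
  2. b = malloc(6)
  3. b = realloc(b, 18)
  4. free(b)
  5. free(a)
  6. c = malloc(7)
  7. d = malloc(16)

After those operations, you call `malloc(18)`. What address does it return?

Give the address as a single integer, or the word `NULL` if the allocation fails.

Op 1: a = malloc(10) -> a = 0; heap: [0-9 ALLOC][10-52 FREE]
Op 2: b = malloc(6) -> b = 10; heap: [0-9 ALLOC][10-15 ALLOC][16-52 FREE]
Op 3: b = realloc(b, 18) -> b = 10; heap: [0-9 ALLOC][10-27 ALLOC][28-52 FREE]
Op 4: free(b) -> (freed b); heap: [0-9 ALLOC][10-52 FREE]
Op 5: free(a) -> (freed a); heap: [0-52 FREE]
Op 6: c = malloc(7) -> c = 0; heap: [0-6 ALLOC][7-52 FREE]
Op 7: d = malloc(16) -> d = 7; heap: [0-6 ALLOC][7-22 ALLOC][23-52 FREE]
malloc(18): first-fit scan over [0-6 ALLOC][7-22 ALLOC][23-52 FREE] -> 23

Answer: 23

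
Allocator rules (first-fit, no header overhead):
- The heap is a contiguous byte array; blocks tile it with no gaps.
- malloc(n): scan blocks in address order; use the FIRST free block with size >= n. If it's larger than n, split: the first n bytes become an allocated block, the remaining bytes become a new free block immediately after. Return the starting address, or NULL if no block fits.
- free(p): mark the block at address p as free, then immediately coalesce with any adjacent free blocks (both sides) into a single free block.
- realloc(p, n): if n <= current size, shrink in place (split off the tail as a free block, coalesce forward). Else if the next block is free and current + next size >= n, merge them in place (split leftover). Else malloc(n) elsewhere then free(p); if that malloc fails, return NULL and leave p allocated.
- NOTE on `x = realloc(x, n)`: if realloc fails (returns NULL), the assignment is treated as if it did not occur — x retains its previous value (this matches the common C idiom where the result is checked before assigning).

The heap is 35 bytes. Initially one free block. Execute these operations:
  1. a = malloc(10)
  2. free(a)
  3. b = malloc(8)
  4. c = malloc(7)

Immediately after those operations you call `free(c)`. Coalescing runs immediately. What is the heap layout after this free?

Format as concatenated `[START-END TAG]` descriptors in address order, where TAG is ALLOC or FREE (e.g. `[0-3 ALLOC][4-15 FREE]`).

Answer: [0-7 ALLOC][8-34 FREE]

Derivation:
Op 1: a = malloc(10) -> a = 0; heap: [0-9 ALLOC][10-34 FREE]
Op 2: free(a) -> (freed a); heap: [0-34 FREE]
Op 3: b = malloc(8) -> b = 0; heap: [0-7 ALLOC][8-34 FREE]
Op 4: c = malloc(7) -> c = 8; heap: [0-7 ALLOC][8-14 ALLOC][15-34 FREE]
free(c): c = 8 -> block [8-14 ALLOC]; mark free, coalesce with adjacent free neighbors -> [0-7 ALLOC][8-34 FREE]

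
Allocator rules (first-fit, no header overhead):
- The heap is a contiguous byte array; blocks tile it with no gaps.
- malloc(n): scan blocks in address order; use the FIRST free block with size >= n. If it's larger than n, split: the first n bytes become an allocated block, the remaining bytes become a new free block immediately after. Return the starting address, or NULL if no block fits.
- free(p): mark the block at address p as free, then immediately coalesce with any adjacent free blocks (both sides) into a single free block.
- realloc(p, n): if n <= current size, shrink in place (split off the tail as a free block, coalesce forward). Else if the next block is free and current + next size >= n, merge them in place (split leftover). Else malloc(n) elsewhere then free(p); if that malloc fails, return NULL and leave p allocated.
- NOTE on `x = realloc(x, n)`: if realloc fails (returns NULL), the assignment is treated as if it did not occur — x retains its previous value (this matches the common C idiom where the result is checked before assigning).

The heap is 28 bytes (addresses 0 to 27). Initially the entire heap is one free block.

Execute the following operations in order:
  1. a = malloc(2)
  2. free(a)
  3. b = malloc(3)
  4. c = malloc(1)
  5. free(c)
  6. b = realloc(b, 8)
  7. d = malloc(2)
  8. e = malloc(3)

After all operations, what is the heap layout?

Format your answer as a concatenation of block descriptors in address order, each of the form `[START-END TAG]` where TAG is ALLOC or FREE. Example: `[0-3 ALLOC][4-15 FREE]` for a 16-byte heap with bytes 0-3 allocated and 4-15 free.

Op 1: a = malloc(2) -> a = 0; heap: [0-1 ALLOC][2-27 FREE]
Op 2: free(a) -> (freed a); heap: [0-27 FREE]
Op 3: b = malloc(3) -> b = 0; heap: [0-2 ALLOC][3-27 FREE]
Op 4: c = malloc(1) -> c = 3; heap: [0-2 ALLOC][3-3 ALLOC][4-27 FREE]
Op 5: free(c) -> (freed c); heap: [0-2 ALLOC][3-27 FREE]
Op 6: b = realloc(b, 8) -> b = 0; heap: [0-7 ALLOC][8-27 FREE]
Op 7: d = malloc(2) -> d = 8; heap: [0-7 ALLOC][8-9 ALLOC][10-27 FREE]
Op 8: e = malloc(3) -> e = 10; heap: [0-7 ALLOC][8-9 ALLOC][10-12 ALLOC][13-27 FREE]

Answer: [0-7 ALLOC][8-9 ALLOC][10-12 ALLOC][13-27 FREE]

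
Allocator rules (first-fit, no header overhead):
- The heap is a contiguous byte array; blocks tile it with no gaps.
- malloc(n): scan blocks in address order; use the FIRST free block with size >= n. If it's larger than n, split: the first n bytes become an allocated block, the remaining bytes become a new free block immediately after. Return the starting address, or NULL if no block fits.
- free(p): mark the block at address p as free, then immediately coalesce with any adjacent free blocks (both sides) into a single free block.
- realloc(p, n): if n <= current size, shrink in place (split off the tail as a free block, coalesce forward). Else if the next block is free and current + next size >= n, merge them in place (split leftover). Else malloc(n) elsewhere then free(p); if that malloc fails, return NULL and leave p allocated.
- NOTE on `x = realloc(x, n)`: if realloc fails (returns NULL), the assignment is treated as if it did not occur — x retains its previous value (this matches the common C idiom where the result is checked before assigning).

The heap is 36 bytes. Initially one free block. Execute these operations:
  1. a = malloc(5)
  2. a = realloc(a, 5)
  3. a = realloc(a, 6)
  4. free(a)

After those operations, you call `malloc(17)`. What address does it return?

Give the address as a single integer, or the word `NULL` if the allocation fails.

Answer: 0

Derivation:
Op 1: a = malloc(5) -> a = 0; heap: [0-4 ALLOC][5-35 FREE]
Op 2: a = realloc(a, 5) -> a = 0; heap: [0-4 ALLOC][5-35 FREE]
Op 3: a = realloc(a, 6) -> a = 0; heap: [0-5 ALLOC][6-35 FREE]
Op 4: free(a) -> (freed a); heap: [0-35 FREE]
malloc(17): first-fit scan over [0-35 FREE] -> 0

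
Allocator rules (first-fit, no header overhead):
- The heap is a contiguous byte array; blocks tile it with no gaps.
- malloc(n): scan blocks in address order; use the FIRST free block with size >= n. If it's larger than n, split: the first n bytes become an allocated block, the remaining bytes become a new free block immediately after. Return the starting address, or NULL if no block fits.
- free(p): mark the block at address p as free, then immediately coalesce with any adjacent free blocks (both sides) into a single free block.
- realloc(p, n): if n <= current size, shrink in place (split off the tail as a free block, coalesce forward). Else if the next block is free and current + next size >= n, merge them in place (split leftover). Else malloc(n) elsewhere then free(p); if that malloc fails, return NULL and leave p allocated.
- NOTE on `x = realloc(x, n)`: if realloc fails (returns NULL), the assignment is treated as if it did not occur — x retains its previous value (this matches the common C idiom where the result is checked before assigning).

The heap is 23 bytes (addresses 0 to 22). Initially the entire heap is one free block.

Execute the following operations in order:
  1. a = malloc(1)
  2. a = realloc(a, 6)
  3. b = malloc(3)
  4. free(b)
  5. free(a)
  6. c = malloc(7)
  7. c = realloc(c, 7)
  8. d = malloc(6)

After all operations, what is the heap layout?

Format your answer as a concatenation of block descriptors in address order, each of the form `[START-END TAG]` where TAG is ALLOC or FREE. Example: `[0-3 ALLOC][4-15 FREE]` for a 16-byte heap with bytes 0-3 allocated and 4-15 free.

Answer: [0-6 ALLOC][7-12 ALLOC][13-22 FREE]

Derivation:
Op 1: a = malloc(1) -> a = 0; heap: [0-0 ALLOC][1-22 FREE]
Op 2: a = realloc(a, 6) -> a = 0; heap: [0-5 ALLOC][6-22 FREE]
Op 3: b = malloc(3) -> b = 6; heap: [0-5 ALLOC][6-8 ALLOC][9-22 FREE]
Op 4: free(b) -> (freed b); heap: [0-5 ALLOC][6-22 FREE]
Op 5: free(a) -> (freed a); heap: [0-22 FREE]
Op 6: c = malloc(7) -> c = 0; heap: [0-6 ALLOC][7-22 FREE]
Op 7: c = realloc(c, 7) -> c = 0; heap: [0-6 ALLOC][7-22 FREE]
Op 8: d = malloc(6) -> d = 7; heap: [0-6 ALLOC][7-12 ALLOC][13-22 FREE]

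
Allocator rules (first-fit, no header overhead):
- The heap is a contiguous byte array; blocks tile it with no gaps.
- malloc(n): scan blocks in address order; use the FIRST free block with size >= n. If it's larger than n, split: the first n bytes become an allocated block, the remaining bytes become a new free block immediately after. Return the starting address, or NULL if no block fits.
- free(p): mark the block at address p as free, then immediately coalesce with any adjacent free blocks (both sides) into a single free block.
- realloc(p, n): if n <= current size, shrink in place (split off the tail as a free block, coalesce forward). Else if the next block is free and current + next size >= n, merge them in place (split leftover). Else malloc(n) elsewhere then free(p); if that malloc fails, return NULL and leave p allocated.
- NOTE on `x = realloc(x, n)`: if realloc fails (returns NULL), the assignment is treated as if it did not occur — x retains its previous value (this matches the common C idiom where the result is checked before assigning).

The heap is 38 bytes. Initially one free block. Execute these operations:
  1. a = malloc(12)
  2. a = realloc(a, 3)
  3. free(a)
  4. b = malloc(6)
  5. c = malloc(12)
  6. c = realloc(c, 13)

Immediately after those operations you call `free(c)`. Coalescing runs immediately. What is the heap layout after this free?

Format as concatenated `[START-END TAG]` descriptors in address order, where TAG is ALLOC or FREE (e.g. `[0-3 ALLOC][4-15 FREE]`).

Op 1: a = malloc(12) -> a = 0; heap: [0-11 ALLOC][12-37 FREE]
Op 2: a = realloc(a, 3) -> a = 0; heap: [0-2 ALLOC][3-37 FREE]
Op 3: free(a) -> (freed a); heap: [0-37 FREE]
Op 4: b = malloc(6) -> b = 0; heap: [0-5 ALLOC][6-37 FREE]
Op 5: c = malloc(12) -> c = 6; heap: [0-5 ALLOC][6-17 ALLOC][18-37 FREE]
Op 6: c = realloc(c, 13) -> c = 6; heap: [0-5 ALLOC][6-18 ALLOC][19-37 FREE]
free(c): c = 6 -> block [6-18 ALLOC]; mark free, coalesce with adjacent free neighbors -> [0-5 ALLOC][6-37 FREE]

Answer: [0-5 ALLOC][6-37 FREE]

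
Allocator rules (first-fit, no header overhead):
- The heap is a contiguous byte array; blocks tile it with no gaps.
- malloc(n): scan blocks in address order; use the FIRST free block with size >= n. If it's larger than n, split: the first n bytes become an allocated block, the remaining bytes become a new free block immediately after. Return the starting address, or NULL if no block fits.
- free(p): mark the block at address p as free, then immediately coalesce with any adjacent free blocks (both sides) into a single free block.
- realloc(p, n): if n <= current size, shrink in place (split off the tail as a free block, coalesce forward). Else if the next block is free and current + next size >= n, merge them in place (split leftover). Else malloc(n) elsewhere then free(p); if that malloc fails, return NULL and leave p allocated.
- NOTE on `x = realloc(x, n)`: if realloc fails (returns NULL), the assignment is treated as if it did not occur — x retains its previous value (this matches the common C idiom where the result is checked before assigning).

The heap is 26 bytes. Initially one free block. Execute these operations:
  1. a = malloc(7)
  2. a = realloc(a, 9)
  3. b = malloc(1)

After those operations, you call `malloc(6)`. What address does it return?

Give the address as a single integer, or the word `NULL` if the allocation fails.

Answer: 10

Derivation:
Op 1: a = malloc(7) -> a = 0; heap: [0-6 ALLOC][7-25 FREE]
Op 2: a = realloc(a, 9) -> a = 0; heap: [0-8 ALLOC][9-25 FREE]
Op 3: b = malloc(1) -> b = 9; heap: [0-8 ALLOC][9-9 ALLOC][10-25 FREE]
malloc(6): first-fit scan over [0-8 ALLOC][9-9 ALLOC][10-25 FREE] -> 10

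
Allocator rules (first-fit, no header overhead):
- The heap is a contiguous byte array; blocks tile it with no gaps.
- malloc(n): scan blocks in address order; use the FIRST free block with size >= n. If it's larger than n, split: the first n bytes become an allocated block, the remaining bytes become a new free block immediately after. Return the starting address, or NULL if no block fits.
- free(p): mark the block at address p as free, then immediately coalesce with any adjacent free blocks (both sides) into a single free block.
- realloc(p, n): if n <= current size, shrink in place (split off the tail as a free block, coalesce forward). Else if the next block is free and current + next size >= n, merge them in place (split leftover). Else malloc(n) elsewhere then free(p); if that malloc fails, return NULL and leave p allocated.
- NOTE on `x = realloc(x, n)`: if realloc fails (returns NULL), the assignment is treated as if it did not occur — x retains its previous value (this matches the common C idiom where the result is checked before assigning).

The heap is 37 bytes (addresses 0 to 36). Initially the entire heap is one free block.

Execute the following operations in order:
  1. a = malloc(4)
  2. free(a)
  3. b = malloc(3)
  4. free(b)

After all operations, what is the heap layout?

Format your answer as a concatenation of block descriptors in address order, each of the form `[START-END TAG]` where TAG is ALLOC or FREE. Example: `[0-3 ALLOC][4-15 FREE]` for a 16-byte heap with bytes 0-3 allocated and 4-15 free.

Answer: [0-36 FREE]

Derivation:
Op 1: a = malloc(4) -> a = 0; heap: [0-3 ALLOC][4-36 FREE]
Op 2: free(a) -> (freed a); heap: [0-36 FREE]
Op 3: b = malloc(3) -> b = 0; heap: [0-2 ALLOC][3-36 FREE]
Op 4: free(b) -> (freed b); heap: [0-36 FREE]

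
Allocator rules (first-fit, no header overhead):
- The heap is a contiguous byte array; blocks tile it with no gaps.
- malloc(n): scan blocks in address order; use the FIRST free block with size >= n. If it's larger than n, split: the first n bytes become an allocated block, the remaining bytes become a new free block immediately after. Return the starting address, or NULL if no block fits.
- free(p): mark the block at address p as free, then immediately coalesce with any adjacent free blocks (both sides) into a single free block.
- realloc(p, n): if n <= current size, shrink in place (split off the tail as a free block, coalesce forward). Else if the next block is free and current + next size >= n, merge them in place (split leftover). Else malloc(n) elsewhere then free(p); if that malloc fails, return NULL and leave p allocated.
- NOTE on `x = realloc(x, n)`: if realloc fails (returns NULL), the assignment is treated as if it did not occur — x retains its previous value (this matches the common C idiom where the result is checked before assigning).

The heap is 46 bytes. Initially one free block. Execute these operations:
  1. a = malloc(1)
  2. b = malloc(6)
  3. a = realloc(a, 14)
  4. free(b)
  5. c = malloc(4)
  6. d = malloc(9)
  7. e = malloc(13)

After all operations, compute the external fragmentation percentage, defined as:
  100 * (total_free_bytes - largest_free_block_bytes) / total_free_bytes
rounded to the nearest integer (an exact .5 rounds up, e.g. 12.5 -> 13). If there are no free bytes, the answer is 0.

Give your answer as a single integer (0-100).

Answer: 50

Derivation:
Op 1: a = malloc(1) -> a = 0; heap: [0-0 ALLOC][1-45 FREE]
Op 2: b = malloc(6) -> b = 1; heap: [0-0 ALLOC][1-6 ALLOC][7-45 FREE]
Op 3: a = realloc(a, 14) -> a = 7; heap: [0-0 FREE][1-6 ALLOC][7-20 ALLOC][21-45 FREE]
Op 4: free(b) -> (freed b); heap: [0-6 FREE][7-20 ALLOC][21-45 FREE]
Op 5: c = malloc(4) -> c = 0; heap: [0-3 ALLOC][4-6 FREE][7-20 ALLOC][21-45 FREE]
Op 6: d = malloc(9) -> d = 21; heap: [0-3 ALLOC][4-6 FREE][7-20 ALLOC][21-29 ALLOC][30-45 FREE]
Op 7: e = malloc(13) -> e = 30; heap: [0-3 ALLOC][4-6 FREE][7-20 ALLOC][21-29 ALLOC][30-42 ALLOC][43-45 FREE]
Free blocks: [3 3] total_free=6 largest=3 -> 100*(6-3)/6 = 300/6 = 50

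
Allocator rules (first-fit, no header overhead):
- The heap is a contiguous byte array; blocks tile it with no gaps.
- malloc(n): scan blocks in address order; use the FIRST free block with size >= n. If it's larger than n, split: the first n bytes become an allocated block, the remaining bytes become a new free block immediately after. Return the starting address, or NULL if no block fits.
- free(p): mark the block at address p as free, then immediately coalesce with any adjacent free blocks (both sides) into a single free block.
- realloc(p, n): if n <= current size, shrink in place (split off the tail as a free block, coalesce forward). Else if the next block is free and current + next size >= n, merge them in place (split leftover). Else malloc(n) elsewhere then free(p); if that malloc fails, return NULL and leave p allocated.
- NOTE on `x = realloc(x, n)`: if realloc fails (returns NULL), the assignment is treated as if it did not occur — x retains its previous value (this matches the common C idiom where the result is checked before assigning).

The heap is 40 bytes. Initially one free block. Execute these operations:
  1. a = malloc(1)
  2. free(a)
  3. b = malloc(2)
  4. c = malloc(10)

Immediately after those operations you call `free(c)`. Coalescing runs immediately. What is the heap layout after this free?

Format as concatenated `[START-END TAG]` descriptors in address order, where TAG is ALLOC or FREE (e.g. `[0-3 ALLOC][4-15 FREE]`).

Op 1: a = malloc(1) -> a = 0; heap: [0-0 ALLOC][1-39 FREE]
Op 2: free(a) -> (freed a); heap: [0-39 FREE]
Op 3: b = malloc(2) -> b = 0; heap: [0-1 ALLOC][2-39 FREE]
Op 4: c = malloc(10) -> c = 2; heap: [0-1 ALLOC][2-11 ALLOC][12-39 FREE]
free(c): c = 2 -> block [2-11 ALLOC]; mark free, coalesce with adjacent free neighbors -> [0-1 ALLOC][2-39 FREE]

Answer: [0-1 ALLOC][2-39 FREE]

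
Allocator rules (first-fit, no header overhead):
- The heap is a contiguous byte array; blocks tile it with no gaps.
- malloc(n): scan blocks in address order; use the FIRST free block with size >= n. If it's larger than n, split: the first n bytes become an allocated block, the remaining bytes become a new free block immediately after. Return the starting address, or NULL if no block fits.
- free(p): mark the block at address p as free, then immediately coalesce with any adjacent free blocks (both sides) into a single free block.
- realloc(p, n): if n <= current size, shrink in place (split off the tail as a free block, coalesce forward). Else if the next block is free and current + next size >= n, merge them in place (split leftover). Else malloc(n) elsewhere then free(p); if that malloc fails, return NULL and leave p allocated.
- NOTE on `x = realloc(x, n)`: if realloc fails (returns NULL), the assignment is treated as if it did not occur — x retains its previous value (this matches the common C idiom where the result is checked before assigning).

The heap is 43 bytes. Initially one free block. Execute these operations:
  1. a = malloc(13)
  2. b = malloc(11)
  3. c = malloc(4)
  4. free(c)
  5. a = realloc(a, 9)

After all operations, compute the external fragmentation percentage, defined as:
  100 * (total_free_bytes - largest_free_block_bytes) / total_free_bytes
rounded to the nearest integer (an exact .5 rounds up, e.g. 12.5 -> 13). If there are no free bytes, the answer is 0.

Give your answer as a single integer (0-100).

Op 1: a = malloc(13) -> a = 0; heap: [0-12 ALLOC][13-42 FREE]
Op 2: b = malloc(11) -> b = 13; heap: [0-12 ALLOC][13-23 ALLOC][24-42 FREE]
Op 3: c = malloc(4) -> c = 24; heap: [0-12 ALLOC][13-23 ALLOC][24-27 ALLOC][28-42 FREE]
Op 4: free(c) -> (freed c); heap: [0-12 ALLOC][13-23 ALLOC][24-42 FREE]
Op 5: a = realloc(a, 9) -> a = 0; heap: [0-8 ALLOC][9-12 FREE][13-23 ALLOC][24-42 FREE]
Free blocks: [4 19] total_free=23 largest=19 -> 100*(23-19)/23 = 400/23 ≈ 17.391 -> rounds to 17

Answer: 17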